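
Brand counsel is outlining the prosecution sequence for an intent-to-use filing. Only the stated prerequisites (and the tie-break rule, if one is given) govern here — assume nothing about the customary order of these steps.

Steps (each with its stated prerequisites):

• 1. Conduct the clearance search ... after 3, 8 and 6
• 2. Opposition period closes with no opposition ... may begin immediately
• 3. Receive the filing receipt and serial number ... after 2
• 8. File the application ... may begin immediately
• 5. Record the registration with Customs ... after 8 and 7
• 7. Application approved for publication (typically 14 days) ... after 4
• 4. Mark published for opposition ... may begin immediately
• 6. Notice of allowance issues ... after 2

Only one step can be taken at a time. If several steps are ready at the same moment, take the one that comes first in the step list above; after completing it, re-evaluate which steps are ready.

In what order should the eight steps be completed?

2 → 3 → 8 → 4 → 7 → 5 → 6 → 1

2, 8 and 4 have no prerequisites; 2 is listed earlier, so 2 is first.
Ready: 3, 8, 4 and 6. 3 is listed earlier → 3.
Now 8, 4 and 6 have their prerequisites met. 8 is listed earlier, so 8 next.
4 and 6 are both available; 4 is listed earlier → 4.
Now 7 and 6 have their prerequisites met. 7 is listed earlier, so 7 next.
Now 5 and 6 have their prerequisites met. 5 is listed earlier, so 5 next.
6 is the only step now ready → 6.
1 needed 3, 8 and 6, now all done → 1.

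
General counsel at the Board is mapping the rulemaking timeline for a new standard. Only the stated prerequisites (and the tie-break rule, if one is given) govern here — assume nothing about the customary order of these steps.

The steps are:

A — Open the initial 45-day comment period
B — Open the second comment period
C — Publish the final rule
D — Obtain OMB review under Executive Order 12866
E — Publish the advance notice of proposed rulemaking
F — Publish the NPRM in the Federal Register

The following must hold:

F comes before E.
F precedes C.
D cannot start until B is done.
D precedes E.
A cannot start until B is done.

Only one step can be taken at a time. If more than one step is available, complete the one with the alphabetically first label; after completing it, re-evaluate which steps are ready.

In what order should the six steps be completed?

B, A, D, F, C, E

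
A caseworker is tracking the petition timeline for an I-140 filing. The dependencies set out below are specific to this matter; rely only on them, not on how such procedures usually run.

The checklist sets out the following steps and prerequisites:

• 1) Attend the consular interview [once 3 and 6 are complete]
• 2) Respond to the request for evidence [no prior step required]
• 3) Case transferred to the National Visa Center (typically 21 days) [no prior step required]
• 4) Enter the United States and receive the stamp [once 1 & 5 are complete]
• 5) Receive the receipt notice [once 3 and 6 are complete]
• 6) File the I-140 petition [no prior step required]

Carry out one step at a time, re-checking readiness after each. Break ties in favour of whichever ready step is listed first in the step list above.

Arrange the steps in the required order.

2, 3, 6, 1, 5, 4

2, 3 and 6 have no prerequisites; 2 is listed earlier, so 2 is first.
3 and 6 are both available; 3 is listed earlier → 3.
6 is the only step now ready → 6.
1 and 5 are both available; 1 is listed earlier → 1.
5 needed 3 and 6, now all done → 5.
Next only 4 has its prerequisites met → 4.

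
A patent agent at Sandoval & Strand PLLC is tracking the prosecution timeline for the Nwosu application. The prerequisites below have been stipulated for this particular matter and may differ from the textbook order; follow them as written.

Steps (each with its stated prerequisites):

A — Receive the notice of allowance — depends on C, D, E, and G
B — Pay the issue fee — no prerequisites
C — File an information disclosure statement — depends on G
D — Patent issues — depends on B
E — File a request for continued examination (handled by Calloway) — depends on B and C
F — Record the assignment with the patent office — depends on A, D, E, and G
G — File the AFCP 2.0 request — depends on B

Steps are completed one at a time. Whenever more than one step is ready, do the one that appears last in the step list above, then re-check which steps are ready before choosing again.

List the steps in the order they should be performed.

B G D C E A F

B is the only step with nothing outstanding, so it goes first.
Now G and D have their prerequisites met. G is listed later, so G next.
C now also ready, so the ready set is {D, C}; D is listed later → D.
C needed G, now all done → C.
Next only E has its prerequisites met → E.
A needed G, E, D and C, now all done → A.
Next only F has its prerequisites met → F.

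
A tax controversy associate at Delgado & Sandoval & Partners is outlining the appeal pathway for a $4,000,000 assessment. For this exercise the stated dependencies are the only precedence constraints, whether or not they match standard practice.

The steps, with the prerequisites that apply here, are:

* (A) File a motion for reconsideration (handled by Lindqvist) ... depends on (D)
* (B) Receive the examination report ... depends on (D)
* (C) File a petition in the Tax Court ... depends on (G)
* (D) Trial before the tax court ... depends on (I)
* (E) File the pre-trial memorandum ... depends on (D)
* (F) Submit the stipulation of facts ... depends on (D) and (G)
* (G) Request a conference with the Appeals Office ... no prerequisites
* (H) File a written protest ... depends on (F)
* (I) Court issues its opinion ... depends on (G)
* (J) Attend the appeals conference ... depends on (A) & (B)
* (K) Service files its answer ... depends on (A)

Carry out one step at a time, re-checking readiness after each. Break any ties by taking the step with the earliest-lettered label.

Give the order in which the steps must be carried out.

(G) → (C) → (I) → (D) → (A) → (B) → (E) → (F) → (H) → (J) → (K)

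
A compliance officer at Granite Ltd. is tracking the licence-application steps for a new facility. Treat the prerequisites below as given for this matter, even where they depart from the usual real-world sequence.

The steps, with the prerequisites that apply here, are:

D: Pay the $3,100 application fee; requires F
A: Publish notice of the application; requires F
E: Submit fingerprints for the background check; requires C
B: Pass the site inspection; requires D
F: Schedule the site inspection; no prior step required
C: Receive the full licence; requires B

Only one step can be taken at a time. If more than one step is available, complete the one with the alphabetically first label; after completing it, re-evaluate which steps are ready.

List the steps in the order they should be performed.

F is the only step with nothing outstanding, so it goes first.
Ready: A and D. A has the earlier label → A.
D needed F, now all done → D.
B needed D, now all done → B.
Next only C has its prerequisites met → C.
E needed C, now all done → E.

F, A, D, B, C, E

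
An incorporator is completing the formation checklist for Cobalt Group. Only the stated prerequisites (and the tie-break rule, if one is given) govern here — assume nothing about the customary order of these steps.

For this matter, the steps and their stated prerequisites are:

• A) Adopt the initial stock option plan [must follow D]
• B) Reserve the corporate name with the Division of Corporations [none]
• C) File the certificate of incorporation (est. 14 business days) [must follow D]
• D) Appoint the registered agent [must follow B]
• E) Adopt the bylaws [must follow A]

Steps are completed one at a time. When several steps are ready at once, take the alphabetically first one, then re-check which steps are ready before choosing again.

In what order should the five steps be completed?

B → D → A → C → E

B is the only step with nothing outstanding, so it goes first.
Next only D has its prerequisites met → D.
Ready: A and C. A has the earlier label → A.
Ready: C and E. C has the earlier label → C.
E is the only step now ready → E.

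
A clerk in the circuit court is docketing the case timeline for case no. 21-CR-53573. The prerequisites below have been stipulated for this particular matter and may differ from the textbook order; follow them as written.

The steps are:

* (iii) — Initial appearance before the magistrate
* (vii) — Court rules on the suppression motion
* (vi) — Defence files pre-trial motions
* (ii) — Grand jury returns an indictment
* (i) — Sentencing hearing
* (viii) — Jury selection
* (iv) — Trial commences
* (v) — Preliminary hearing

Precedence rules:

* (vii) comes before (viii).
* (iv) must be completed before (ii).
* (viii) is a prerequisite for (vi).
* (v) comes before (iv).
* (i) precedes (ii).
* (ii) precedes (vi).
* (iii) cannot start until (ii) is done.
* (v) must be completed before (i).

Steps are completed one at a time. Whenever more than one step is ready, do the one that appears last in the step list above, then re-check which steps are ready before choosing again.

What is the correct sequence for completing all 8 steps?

Nothing is required for (v) and (vii). (v) is listed later → (v) first.
Ready: (iv), (i) and (vii). (iv) is listed later → (iv).
Now (i) and (vii) have their prerequisites met. (i) is listed later, so (i) next.
(ii) and (vii) are both available; (ii) is listed later → (ii).
(vii) and (iii) are both available; (vii) is listed later → (vii).
(viii) now also ready, so the ready set is {(viii), (iii)}; (viii) is listed later → (viii).
Now (vi) and (iii) have their prerequisites met. (vi) is listed later, so (vi) next.
(iii) needed (ii), now all done → (iii).

(v), (iv), (i), (ii), (vii), (viii), (vi), (iii)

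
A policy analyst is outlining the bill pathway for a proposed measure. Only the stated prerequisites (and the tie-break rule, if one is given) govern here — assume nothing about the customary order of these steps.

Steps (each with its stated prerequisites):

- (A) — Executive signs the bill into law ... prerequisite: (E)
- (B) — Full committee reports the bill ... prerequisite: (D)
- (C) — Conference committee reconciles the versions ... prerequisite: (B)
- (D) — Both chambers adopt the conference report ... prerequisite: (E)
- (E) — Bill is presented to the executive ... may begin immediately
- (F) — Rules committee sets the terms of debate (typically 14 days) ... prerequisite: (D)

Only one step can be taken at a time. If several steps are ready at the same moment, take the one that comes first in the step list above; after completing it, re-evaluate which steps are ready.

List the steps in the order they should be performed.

(E) (A) (D) (B) (C) (F)

Only (E) has no prerequisites, so it is first.
Now (A) and (D) have their prerequisites met. (A) is listed earlier, so (A) next.
That leaves (D) as the only ready step → (D).
Now (B) and (F) have their prerequisites met. (B) is listed earlier, so (B) next.
(C) now also ready, so the ready set is {(C), (F)}; (C) is listed earlier → (C).
(F) needed (D), now all done → (F).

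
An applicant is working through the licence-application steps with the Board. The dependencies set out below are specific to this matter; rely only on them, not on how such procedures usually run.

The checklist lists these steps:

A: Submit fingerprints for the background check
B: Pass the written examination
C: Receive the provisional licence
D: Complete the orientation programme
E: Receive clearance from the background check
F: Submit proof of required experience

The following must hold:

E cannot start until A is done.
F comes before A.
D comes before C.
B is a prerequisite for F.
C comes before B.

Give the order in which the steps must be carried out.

Only D has no prerequisites, so it is first.
C needed D, now all done → C.
That leaves B as the only ready step → B.
F needed B, now all done → F.
Next only A has its prerequisites met → A.
Next only E has its prerequisites met → E.

D C B F A E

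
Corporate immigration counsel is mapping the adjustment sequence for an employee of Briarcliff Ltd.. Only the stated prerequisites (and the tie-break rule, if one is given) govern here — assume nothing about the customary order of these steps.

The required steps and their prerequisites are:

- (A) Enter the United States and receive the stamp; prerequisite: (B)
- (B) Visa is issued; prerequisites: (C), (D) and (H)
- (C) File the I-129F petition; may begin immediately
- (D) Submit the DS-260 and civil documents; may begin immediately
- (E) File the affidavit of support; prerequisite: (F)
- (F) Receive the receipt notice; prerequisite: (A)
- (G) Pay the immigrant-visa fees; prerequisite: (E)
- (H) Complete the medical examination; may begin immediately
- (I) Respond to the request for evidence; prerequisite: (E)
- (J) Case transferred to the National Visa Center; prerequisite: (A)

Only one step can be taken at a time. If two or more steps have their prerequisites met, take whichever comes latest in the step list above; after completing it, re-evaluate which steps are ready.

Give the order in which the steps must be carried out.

(H), (D), (C), (B), (A), (J), (F), (E), (I), (G)

Nothing is required for (H), (D) and (C). (H) is listed later → (H) first.
(D) and (C) are both available; (D) is listed later → (D).
(C) is the only step now ready → (C).
(B) needed (H), (D) and (C), now all done → (B).
(A) needed (B), now all done → (A).
Now (J) and (F) have their prerequisites met. (J) is listed later, so (J) next.
Next only (F) has its prerequisites met → (F).
Next only (E) has its prerequisites met → (E).
(I) and (G) are both available; (I) is listed later → (I).
Next only (G) has its prerequisites met → (G).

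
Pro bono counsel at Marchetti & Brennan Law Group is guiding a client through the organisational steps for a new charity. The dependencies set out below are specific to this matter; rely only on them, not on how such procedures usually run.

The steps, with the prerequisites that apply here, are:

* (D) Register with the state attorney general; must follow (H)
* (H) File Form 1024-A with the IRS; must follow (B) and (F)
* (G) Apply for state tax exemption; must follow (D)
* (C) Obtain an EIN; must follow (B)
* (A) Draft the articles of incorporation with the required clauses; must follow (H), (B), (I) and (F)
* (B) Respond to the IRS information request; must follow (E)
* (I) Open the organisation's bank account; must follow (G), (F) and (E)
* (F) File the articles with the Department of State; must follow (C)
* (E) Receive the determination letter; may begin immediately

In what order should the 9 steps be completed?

(E), (B), (C), (F), (H), (D), (G), (I), (A)

(E) is the only step with nothing outstanding, so it goes first.
(B) needed (E), now all done → (B).
Next only (C) has its prerequisites met → (C).
(F) needed (C), now all done → (F).
(H) needed (B) and (F), now all done → (H).
(D) is the only step now ready → (D).
(G) needed (D), now all done → (G).
(I) needed (G), (F) and (E), now all done → (I).
Next only (A) has its prerequisites met → (A).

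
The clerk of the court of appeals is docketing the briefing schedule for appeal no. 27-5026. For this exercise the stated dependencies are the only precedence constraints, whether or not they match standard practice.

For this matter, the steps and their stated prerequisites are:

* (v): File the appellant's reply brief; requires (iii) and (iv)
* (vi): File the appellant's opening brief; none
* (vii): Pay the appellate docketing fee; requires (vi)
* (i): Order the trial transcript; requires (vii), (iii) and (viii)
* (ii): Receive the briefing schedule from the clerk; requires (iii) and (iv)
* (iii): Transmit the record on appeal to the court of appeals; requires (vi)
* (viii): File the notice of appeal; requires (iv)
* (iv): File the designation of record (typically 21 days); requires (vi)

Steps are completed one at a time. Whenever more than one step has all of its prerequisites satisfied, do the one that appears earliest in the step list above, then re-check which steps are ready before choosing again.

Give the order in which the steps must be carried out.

(vi), (vii), (iii), (iv), (v), (ii), (viii), (i)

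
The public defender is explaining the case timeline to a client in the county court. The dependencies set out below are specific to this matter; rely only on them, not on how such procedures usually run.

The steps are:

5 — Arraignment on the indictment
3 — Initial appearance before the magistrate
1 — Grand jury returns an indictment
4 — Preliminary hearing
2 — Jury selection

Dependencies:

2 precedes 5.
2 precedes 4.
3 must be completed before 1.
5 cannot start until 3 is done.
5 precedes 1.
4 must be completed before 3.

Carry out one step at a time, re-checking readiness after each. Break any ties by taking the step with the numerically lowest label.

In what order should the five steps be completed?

2 has no prerequisites → 2 first.
Next only 4 has its prerequisites met → 4.
Next only 3 has its prerequisites met → 3.
That leaves 5 as the only ready step → 5.
1 needed 3 and 5, now all done → 1.

2, 4, 3, 5, 1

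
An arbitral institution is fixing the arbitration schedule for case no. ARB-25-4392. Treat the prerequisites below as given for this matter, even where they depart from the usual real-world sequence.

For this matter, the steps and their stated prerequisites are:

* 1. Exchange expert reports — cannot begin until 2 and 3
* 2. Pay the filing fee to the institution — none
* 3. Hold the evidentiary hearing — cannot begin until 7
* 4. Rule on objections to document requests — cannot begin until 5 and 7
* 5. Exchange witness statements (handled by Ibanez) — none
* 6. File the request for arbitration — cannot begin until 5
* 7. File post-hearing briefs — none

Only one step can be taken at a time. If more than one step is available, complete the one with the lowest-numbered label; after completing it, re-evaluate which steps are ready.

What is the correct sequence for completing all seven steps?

2, 5 and 7 have no prerequisites; 2 has the earlier label, so 2 is first.
5 and 7 are both available; 5 has the earlier label → 5.
6 now also ready, so the ready set is {6, 7}; 6 has the earlier label → 6.
Next only 7 has its prerequisites met → 7.
Now 3 and 4 have their prerequisites met. 3 has the earlier label, so 3 next.
1 now also ready, so the ready set is {1, 4}; 1 has the earlier label → 1.
That leaves 4 as the only ready step → 4.

2 → 5 → 6 → 7 → 3 → 1 → 4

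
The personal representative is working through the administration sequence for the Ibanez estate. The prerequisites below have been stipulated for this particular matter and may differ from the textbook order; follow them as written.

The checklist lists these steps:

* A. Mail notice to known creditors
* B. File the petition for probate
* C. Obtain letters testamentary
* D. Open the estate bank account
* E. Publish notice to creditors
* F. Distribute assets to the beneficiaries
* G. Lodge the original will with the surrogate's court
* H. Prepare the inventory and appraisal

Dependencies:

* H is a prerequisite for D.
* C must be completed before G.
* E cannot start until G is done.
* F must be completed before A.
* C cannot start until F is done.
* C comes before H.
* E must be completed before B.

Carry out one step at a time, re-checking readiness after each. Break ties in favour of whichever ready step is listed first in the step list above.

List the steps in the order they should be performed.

F has no prerequisites → F first.
Ready: A and C. A is listed earlier → A.
C needed F, now all done → C.
Ready: G and H. G is listed earlier → G.
E and H are both available; E is listed earlier → E.
Ready: B and H. B is listed earlier → B.
H is the only step now ready → H.
D is the only step now ready → D.

F A C G E B H D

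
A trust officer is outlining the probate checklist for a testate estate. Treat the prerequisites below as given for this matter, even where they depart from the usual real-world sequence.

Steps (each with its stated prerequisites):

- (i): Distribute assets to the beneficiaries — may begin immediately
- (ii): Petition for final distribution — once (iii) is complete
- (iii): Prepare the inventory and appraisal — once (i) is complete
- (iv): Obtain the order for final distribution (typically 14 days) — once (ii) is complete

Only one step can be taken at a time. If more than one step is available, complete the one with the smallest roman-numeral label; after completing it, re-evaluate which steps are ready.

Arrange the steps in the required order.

(i) is the only step with nothing outstanding, so it goes first.
Next only (iii) has its prerequisites met → (iii).
(ii) needed (iii), now all done → (ii).
(iv) needed (ii), now all done → (iv).

(i) (iii) (ii) (iv)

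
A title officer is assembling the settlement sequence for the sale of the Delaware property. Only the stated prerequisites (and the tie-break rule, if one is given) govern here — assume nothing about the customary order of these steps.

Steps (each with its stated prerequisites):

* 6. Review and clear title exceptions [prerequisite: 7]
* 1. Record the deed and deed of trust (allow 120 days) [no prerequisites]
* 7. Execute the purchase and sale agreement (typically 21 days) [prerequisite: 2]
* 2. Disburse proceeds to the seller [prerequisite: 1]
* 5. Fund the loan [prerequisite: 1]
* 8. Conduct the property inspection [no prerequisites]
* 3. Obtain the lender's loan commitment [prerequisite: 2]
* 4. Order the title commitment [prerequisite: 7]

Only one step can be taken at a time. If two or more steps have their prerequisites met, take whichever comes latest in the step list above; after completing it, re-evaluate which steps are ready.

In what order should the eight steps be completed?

8 → 1 → 5 → 2 → 3 → 7 → 4 → 6

Nothing is required for 8 and 1. 8 is listed later → 8 first.
1 is the only step now ready → 1.
5 and 2 are both available; 5 is listed later → 5.
Next only 2 has its prerequisites met → 2.
Ready: 3 and 7. 3 is listed later → 3.
7 needed 2, now all done → 7.
Now 4 and 6 have their prerequisites met. 4 is listed later, so 4 next.
Next only 6 has its prerequisites met → 6.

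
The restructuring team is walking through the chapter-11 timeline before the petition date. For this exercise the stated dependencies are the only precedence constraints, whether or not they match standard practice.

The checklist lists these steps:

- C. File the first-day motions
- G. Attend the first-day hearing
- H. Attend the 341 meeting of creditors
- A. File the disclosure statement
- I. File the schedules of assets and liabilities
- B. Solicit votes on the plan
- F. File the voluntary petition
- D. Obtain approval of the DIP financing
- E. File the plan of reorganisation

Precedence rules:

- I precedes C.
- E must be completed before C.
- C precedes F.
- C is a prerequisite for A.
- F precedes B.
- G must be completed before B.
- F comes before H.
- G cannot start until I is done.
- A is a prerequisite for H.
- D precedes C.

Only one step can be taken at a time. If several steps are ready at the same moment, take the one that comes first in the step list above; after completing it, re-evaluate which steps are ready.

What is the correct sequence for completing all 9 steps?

I → G → D → E → C → A → F → H → B

Nothing is required for I, D and E. I is listed earlier → I first.
G now also ready, so the ready set is {G, D, E}; G is listed earlier → G.
D and E are both available; D is listed earlier → D.
That leaves E as the only ready step → E.
That leaves C as the only ready step → C.
A and F are both available; A is listed earlier → A.
F is the only step now ready → F.
Now H and B have their prerequisites met. H is listed earlier, so H next.
Next only B has its prerequisites met → B.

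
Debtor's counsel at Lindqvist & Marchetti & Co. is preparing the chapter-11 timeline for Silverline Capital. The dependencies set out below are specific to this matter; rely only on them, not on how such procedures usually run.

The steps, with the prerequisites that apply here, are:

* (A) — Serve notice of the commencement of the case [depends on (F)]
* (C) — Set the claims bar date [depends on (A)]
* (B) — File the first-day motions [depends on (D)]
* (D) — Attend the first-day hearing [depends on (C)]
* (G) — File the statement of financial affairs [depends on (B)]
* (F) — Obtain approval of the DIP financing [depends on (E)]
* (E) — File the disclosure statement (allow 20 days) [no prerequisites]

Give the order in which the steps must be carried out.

Only (E) has no prerequisites, so it is first.
(F) needed (E), now all done → (F).
(A) is the only step now ready → (A).
(C) is the only step now ready → (C).
(D) needed (C), now all done → (D).
(B) needed (D), now all done → (B).
(G) needed (B), now all done → (G).

(E) (F) (A) (C) (D) (B) (G)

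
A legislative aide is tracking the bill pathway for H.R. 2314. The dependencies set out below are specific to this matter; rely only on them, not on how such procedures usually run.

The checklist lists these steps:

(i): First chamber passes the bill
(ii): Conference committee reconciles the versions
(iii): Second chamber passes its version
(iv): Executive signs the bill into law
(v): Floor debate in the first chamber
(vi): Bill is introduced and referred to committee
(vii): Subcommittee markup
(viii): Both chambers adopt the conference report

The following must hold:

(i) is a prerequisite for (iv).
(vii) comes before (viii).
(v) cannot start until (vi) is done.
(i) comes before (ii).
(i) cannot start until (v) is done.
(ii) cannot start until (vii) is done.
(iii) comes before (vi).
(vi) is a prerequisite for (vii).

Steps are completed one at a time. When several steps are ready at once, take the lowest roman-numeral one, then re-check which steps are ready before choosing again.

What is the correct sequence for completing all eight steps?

(iii) → (vi) → (v) → (i) → (iv) → (vii) → (ii) → (viii)

Only (iii) has no prerequisites, so it is first.
(vi) needed (iii), now all done → (vi).
(v) and (vii) are both available; (v) has the earlier label → (v).
(i) now also ready, so the ready set is {(i), (vii)}; (i) has the earlier label → (i).
(iv) and (vii) are both available; (iv) has the earlier label → (iv).
Next only (vii) has its prerequisites met → (vii).
Now (ii) and (viii) have their prerequisites met. (ii) has the earlier label, so (ii) next.
(viii) needed (vii), now all done → (viii).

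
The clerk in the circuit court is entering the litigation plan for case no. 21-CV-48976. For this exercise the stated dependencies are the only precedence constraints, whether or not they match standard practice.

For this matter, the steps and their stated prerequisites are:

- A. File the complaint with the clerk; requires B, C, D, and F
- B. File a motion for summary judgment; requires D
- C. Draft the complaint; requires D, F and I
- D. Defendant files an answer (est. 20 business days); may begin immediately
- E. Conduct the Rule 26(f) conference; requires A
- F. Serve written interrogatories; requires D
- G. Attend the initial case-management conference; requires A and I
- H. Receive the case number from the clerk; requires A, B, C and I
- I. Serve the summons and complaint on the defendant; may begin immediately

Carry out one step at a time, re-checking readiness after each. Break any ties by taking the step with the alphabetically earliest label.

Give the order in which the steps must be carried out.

D → B → F → I → C → A → E → G → H

Nothing is required for D and I. D has the earlier label → D first.
B and F now also ready, so the ready set is {B, F, I}; B has the earlier label → B.
Now F and I have their prerequisites met. F has the earlier label, so F next.
Next only I has its prerequisites met → I.
C needed D, F and I, now all done → C.
A needed B, C, D and F, now all done → A.
Now E, G and H have their prerequisites met. E has the earlier label, so E next.
G and H are both available; G has the earlier label → G.
That leaves H as the only ready step → H.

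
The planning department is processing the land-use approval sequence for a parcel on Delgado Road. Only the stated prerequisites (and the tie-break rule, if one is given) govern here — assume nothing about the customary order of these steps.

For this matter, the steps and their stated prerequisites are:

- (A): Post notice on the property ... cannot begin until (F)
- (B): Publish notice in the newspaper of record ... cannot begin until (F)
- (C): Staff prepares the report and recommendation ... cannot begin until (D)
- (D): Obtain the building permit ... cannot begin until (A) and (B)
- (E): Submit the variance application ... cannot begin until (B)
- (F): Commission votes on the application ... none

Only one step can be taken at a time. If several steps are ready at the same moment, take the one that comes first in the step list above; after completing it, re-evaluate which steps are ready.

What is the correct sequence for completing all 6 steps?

(F) is the only step with nothing outstanding, so it goes first.
Now (A) and (B) have their prerequisites met. (A) is listed earlier, so (A) next.
(B) needed (F), now all done → (B).
(D) and (E) are both available; (D) is listed earlier → (D).
(C) now also ready, so the ready set is {(C), (E)}; (C) is listed earlier → (C).
(E) needed (B), now all done → (E).

(F) → (A) → (B) → (D) → (C) → (E)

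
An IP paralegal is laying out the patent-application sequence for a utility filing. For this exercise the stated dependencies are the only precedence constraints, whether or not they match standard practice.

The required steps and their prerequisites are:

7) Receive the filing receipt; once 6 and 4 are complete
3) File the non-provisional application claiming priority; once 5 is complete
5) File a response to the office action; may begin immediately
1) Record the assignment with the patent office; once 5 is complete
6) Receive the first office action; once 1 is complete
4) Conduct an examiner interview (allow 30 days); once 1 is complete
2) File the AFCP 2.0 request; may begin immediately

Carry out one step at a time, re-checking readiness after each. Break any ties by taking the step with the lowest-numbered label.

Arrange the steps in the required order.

2 and 5 have no prerequisites; 2 has the earlier label, so 2 is first.
5 is the only step now ready → 5.
Now 1 and 3 have their prerequisites met. 1 has the earlier label, so 1 next.
4 and 6 now also ready, so the ready set is {3, 4, 6}; 3 has the earlier label → 3.
Now 4 and 6 have their prerequisites met. 4 has the earlier label, so 4 next.
6 needed 1, now all done → 6.
7 is the only step now ready → 7.

2 → 5 → 1 → 3 → 4 → 6 → 7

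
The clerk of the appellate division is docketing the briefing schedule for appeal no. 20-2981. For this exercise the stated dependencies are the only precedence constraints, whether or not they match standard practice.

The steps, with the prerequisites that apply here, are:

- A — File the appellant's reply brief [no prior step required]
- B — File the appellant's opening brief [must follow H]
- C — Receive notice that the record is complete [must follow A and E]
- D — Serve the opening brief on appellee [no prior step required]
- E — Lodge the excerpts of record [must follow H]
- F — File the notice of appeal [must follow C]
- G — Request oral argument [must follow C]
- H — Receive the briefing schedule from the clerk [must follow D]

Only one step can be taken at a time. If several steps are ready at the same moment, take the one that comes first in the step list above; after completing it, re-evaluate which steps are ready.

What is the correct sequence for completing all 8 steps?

Nothing is required for A and D. A is listed earlier → A first.
D is the only step now ready → D.
Next only H has its prerequisites met → H.
B and E are both available; B is listed earlier → B.
E needed H, now all done → E.
Next only C has its prerequisites met → C.
Ready: F and G. F is listed earlier → F.
G needed C, now all done → G.

A, D, H, B, E, C, F, G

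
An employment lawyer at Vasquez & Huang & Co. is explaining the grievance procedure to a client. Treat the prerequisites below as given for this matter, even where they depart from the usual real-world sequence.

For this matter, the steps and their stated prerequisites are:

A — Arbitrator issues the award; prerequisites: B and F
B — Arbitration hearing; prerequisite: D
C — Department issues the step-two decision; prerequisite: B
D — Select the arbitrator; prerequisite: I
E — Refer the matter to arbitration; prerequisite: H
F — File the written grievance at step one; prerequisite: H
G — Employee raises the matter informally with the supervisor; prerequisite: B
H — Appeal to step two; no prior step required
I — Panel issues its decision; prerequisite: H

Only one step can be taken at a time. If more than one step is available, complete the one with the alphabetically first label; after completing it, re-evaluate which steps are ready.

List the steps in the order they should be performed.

H E F I D B A C G

Only H has no prerequisites, so it is first.
Ready: E, F and I. E has the earlier label → E.
Now F and I have their prerequisites met. F has the earlier label, so F next.
That leaves I as the only ready step → I.
Next only D has its prerequisites met → D.
That leaves B as the only ready step → B.
A, C and G are all available; A has the earlier label → A.
Now C and G have their prerequisites met. C has the earlier label, so C next.
G needed B, now all done → G.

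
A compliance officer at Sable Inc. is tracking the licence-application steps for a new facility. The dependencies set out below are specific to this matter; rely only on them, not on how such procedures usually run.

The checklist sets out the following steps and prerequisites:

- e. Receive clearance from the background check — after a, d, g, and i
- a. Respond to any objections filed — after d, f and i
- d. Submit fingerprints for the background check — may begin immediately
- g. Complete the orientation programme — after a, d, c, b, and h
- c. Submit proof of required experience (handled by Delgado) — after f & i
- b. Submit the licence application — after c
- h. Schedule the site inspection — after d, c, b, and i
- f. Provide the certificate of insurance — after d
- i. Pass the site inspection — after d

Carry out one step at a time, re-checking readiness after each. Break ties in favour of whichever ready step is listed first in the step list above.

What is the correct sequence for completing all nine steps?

d f i a c b h g e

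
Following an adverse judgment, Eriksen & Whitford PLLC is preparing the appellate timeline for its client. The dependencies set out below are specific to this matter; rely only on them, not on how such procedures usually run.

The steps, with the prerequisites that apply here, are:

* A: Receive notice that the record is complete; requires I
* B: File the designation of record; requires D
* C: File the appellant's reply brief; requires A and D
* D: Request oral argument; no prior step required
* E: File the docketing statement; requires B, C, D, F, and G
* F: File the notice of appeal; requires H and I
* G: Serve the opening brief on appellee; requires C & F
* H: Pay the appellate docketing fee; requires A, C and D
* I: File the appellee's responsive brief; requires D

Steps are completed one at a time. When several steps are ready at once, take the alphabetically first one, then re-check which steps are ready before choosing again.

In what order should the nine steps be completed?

D is the only step with nothing outstanding, so it goes first.
B and I are both available; B has the earlier label → B.
I needed D, now all done → I.
A is the only step now ready → A.
C is the only step now ready → C.
H needed A, C and D, now all done → H.
F is the only step now ready → F.
G needed C and F, now all done → G.
E needed B, C, D, F and G, now all done → E.

D, B, I, A, C, H, F, G, E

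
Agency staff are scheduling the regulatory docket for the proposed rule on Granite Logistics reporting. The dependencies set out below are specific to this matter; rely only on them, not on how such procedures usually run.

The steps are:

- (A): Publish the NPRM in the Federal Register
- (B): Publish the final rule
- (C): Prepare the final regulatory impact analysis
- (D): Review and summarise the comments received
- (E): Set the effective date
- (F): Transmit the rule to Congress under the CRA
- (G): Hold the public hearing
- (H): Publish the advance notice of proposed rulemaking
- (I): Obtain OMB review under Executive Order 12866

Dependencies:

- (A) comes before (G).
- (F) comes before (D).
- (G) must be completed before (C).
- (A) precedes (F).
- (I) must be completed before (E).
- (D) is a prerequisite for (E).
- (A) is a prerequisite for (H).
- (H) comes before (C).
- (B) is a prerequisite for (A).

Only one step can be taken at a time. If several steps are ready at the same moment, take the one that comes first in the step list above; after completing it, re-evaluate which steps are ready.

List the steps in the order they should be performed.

(B) → (A) → (F) → (D) → (G) → (H) → (C) → (I) → (E)

Nothing is required for (B) and (I). (B) is listed earlier → (B) first.
(A) now also ready, so the ready set is {(A), (I)}; (A) is listed earlier → (A).
(F), (G) and (H) now also ready, so the ready set is {(F), (G), (H), (I)}; (F) is listed earlier → (F).
(D), (G), (H) and (I) are all available; (D) is listed earlier → (D).
(G), (H) and (I) are all available; (G) is listed earlier → (G).
(H) and (I) are both available; (H) is listed earlier → (H).
Now (C) and (I) have their prerequisites met. (C) is listed earlier, so (C) next.
Next only (I) has its prerequisites met → (I).
(E) needed (D) and (I), now all done → (E).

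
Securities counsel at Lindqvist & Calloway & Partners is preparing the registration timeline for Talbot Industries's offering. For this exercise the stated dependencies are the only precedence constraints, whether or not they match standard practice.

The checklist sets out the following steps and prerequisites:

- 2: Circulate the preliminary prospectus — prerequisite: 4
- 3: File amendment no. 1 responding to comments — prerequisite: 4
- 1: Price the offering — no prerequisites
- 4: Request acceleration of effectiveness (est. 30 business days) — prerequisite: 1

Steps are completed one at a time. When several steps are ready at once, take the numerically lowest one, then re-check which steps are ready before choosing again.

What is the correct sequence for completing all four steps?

1 has no prerequisites → 1 first.
That leaves 4 as the only ready step → 4.
Ready: 2 and 3. 2 has the earlier label → 2.
3 is the only step now ready → 3.

1 4 2 3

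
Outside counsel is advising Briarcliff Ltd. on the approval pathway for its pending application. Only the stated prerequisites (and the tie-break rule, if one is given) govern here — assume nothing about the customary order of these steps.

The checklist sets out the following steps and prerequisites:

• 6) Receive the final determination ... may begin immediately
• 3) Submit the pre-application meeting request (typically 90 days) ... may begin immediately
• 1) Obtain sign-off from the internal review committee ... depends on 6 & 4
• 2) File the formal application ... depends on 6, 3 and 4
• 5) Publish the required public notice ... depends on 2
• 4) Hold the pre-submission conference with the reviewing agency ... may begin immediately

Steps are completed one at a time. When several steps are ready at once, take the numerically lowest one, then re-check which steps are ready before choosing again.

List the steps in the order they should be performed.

3 4 6 1 2 5

3, 4 and 6 have no prerequisites; 3 has the earlier label, so 3 is first.
4 and 6 are both available; 4 has the earlier label → 4.
6 is the only step now ready → 6.
Ready: 1 and 2. 1 has the earlier label → 1.
Next only 2 has its prerequisites met → 2.
Next only 5 has its prerequisites met → 5.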